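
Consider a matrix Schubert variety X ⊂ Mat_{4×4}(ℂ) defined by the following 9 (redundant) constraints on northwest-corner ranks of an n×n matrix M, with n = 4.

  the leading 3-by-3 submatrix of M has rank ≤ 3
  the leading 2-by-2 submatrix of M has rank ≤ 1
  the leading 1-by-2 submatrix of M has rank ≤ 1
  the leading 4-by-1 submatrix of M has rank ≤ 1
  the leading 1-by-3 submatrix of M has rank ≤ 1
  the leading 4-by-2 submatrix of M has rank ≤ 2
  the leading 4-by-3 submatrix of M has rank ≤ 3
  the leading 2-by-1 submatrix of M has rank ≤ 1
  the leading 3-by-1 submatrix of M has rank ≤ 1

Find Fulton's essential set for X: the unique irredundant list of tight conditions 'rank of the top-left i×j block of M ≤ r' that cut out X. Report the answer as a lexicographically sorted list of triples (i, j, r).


Reconstructing r_w from the 9 given conditions:

  R[1]: 1  1  1  1
  R[2]: 1  1  2  2
  R[3]: 1  2  3  3
  R[4]: 1  2  3  4

the unique w with this rank table is (1, 3, 2, 4).

1 SE-corner of the 1-cell Rothe diagram gives Ess(w):

[(2, 2, 1)]


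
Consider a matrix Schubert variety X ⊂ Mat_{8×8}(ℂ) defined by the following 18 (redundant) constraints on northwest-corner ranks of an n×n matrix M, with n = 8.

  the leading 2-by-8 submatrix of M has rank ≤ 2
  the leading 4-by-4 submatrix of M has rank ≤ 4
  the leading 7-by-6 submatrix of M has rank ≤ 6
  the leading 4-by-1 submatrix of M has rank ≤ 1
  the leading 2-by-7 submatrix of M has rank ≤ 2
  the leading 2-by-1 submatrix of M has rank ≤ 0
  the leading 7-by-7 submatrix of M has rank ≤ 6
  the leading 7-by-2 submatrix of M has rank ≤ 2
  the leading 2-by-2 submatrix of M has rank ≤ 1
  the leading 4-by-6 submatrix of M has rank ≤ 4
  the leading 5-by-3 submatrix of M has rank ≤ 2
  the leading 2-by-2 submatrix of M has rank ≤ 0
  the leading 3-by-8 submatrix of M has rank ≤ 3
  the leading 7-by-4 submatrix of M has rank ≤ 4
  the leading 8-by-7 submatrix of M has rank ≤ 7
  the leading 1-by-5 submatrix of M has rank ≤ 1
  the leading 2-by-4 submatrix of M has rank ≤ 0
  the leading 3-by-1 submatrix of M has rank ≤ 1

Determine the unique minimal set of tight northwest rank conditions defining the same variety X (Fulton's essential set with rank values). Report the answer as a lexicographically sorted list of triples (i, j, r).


Recovering R(i,j) via the rank-extension bound from the 18 conditions:

  row 1: 0 | 0 | 0 | 0 | 1 | 1 | 1 | 1
  row 2: 0 | 0 | 0 | 0 | 1 | 2 | 2 | 2
  row 3: 1 | 1 | 1 | 1 | 2 | 3 | 3 | 3
  row 4: 1 | 2 | 2 | 2 | 3 | 4 | 4 | 4
  row 5: 1 | 2 | 2 | 3 | 4 | 5 | 5 | 5
  row 6: 1 | 2 | 3 | 4 | 5 | 6 | 6 | 6
  row 7: 1 | 2 | 3 | 4 | 5 | 6 | 6 | 7
  row 8: 1 | 2 | 3 | 4 | 5 | 6 | 7 | 8

giving w = (5, 6, 1, 2, 4, 3, 8, 7) via Δ²R.

|D(w)|=10, |Ess(w)|=3:

[(2, 4, 0), (5, 3, 2), (7, 7, 6)]


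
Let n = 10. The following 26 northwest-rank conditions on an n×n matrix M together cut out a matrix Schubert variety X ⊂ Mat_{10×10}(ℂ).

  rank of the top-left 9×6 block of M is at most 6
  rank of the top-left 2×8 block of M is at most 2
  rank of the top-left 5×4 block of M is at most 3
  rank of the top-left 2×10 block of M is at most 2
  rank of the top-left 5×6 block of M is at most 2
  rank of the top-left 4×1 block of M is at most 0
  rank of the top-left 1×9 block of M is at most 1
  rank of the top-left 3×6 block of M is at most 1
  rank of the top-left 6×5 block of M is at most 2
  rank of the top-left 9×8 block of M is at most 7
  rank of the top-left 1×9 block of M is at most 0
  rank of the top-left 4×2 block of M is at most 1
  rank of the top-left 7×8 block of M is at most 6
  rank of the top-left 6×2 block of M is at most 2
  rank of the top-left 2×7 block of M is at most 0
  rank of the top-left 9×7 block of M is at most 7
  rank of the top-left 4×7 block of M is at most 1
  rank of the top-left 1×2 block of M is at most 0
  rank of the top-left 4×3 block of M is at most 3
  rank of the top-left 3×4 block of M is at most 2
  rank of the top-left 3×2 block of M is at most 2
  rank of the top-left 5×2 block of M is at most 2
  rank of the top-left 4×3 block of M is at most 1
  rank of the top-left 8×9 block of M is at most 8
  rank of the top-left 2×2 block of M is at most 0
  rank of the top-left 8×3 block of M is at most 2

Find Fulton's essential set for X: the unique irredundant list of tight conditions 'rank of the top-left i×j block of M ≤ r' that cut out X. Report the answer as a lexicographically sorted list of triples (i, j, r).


Recovering R(i,j) via the rank-extension bound from the 26 conditions:

  R[1]: 0 0 0 0 0 0 0 0 0 1
  R[2]: 0 0 0 0 0 0 0 1 1 2
  R[3]: 0 1 1 1 1 1 1 2 2 3
  R[4]: 0 1 1 1 1 1 1 2 3 4
  R[5]: 1 2 2 2 2 2 2 3 4 5
  R[6]: 1 2 2 2 2 3 3 4 5 6
  R[7]: 1 2 2 3 3 4 4 5 6 7
  R[8]: 1 2 2 3 4 5 5 6 7 8
  R[9]: 1 2 3 4 5 6 6 7 8 9
  R[10]: 1 2 3 4 5 6 7 8 9 10

second differences of R give the permutation w = (10, 8, 2, 9, 1, 6, 4, 5, 3, 7).

D(w) has 28 cells with 6 SE-corners; essential set:

[(1, 9, 0), (2, 7, 0), (4, 1, 0), (4, 7, 1), (6, 5, 2), (8, 3, 2)]


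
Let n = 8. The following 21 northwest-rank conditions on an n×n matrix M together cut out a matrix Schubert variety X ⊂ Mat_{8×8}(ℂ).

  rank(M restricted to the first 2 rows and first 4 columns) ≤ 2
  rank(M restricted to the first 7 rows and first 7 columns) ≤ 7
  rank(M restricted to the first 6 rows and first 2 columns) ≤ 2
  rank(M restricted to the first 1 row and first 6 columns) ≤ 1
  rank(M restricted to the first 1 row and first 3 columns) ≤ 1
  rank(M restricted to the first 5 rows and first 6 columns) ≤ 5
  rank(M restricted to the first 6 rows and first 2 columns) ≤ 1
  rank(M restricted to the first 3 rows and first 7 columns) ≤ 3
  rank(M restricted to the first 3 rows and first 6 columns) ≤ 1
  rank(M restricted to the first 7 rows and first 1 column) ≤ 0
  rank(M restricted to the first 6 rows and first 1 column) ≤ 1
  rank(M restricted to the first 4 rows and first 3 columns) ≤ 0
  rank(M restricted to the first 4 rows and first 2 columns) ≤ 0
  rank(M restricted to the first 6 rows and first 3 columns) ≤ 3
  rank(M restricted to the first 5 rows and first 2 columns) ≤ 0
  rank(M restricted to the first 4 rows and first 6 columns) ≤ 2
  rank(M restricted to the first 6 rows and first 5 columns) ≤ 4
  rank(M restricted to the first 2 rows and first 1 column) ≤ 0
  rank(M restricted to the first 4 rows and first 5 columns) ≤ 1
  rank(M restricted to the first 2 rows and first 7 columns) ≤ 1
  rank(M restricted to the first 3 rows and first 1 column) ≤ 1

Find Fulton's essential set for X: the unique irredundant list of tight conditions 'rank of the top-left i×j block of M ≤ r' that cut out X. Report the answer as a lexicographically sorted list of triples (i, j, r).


Reconstructing r_w from the 21 given conditions:

  row 1: 0  0  0  1  1  1  1  1
  row 2: 0  0  0  1  1  1  1  2
  row 3: 0  0  0  1  1  1  2  3
  row 4: 0  0  0  1  1  2  3  4
  row 5: 0  0  1  2  2  3  4  5
  row 6: 0  1  2  3  3  4  5  6
  row 7: 0  1  2  3  4  5  6  7
  row 8: 1  2  3  4  5  6  7  8

the unique w with this rank table is (4, 8, 7, 6, 3, 2, 5, 1).

D(w) has 22 cells with 6 SE-corners; essential set:

[(2, 7, 1), (3, 6, 1), (4, 3, 0), (4, 5, 1), (5, 2, 0), (7, 1, 0)]


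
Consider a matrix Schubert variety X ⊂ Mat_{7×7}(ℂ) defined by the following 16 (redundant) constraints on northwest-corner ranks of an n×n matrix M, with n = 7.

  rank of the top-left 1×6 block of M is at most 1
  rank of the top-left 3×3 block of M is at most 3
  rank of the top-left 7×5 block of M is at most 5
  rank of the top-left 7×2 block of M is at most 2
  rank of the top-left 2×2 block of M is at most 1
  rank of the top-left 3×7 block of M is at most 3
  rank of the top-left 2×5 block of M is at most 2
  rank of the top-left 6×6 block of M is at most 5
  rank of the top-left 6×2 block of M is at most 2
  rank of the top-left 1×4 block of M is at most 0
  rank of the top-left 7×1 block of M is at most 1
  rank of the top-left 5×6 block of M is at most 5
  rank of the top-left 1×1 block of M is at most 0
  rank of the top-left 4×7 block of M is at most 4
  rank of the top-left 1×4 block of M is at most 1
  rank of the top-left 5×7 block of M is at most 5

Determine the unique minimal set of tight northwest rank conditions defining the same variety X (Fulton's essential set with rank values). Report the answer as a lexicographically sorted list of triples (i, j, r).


Reconstructing r_w from the 16 given conditions:

  0, 0, 0, 0, 1, 1, 1
  1, 1, 1, 1, 2, 2, 2
  1, 2, 2, 2, 3, 3, 3
  1, 2, 3, 3, 4, 4, 4
  1, 2, 3, 4, 5, 5, 5
  1, 2, 3, 4, 5, 5, 6
  1, 2, 3, 4, 5, 6, 7

hence w(1..7) = (5, 1, 2, 3, 4, 7, 6).

2 SE-corners of the 5-cell Rothe diagram give Ess(w):

[(1, 4, 0), (6, 6, 5)]


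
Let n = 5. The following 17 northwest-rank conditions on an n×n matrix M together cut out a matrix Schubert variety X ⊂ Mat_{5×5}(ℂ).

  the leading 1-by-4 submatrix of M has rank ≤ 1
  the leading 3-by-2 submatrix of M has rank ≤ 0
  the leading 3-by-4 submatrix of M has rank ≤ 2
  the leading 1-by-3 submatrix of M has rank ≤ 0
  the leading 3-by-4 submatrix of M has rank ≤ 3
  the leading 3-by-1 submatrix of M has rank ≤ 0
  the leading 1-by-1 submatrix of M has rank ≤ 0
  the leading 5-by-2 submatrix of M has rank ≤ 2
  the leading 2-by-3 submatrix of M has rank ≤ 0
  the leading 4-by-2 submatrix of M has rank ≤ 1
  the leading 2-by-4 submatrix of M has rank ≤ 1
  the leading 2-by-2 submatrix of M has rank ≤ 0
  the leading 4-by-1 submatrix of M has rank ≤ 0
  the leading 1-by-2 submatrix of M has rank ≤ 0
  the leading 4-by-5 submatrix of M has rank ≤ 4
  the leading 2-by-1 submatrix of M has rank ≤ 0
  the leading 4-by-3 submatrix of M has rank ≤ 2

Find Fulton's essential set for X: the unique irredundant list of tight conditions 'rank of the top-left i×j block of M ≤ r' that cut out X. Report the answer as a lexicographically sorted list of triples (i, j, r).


The tightest implied rank at each (i,j), from the 17 conditions:

  i=1: 0, 0, 0, 1, 1
  i=2: 0, 0, 0, 1, 2
  i=3: 0, 0, 1, 2, 3
  i=4: 0, 1, 2, 3, 4
  i=5: 1, 2, 3, 4, 5

second differences of R give the permutation w = (4, 5, 3, 2, 1).

ℓ(w)=9; the 3 essential cells (i,j,r):

[(2, 3, 0), (3, 2, 0), (4, 1, 0)]


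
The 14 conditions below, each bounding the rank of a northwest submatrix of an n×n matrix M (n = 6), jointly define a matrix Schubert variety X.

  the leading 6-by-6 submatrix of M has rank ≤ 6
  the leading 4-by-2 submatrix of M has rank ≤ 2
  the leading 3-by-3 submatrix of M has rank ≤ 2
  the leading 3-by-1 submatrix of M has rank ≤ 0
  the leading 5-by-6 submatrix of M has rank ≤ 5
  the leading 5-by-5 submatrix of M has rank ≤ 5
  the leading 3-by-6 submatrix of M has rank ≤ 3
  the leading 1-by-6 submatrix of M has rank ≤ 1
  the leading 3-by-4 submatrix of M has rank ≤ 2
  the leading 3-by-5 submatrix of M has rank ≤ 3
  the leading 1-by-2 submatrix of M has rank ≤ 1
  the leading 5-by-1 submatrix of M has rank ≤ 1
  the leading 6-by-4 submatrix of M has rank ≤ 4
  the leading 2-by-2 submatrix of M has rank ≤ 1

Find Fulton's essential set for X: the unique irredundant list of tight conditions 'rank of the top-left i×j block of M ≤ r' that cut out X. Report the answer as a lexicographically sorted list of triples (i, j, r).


Computing R[i][j] = min implied NW-rank bound (n=6, 14 conditions):

  i=1: 0, 1, 1, 1, 1, 1
  i=2: 0, 1, 2, 2, 2, 2
  i=3: 0, 1, 2, 2, 3, 3
  i=4: 1, 2, 3, 3, 4, 4
  i=5: 1, 2, 3, 4, 5, 5
  i=6: 1, 2, 3, 4, 5, 6

second differences of R give the permutation w = (2, 3, 5, 1, 4, 6).

Rothe diagram D(w) (4 cells), 2 SE-corners (essential conditions):

[(3, 1, 0), (3, 4, 2)]


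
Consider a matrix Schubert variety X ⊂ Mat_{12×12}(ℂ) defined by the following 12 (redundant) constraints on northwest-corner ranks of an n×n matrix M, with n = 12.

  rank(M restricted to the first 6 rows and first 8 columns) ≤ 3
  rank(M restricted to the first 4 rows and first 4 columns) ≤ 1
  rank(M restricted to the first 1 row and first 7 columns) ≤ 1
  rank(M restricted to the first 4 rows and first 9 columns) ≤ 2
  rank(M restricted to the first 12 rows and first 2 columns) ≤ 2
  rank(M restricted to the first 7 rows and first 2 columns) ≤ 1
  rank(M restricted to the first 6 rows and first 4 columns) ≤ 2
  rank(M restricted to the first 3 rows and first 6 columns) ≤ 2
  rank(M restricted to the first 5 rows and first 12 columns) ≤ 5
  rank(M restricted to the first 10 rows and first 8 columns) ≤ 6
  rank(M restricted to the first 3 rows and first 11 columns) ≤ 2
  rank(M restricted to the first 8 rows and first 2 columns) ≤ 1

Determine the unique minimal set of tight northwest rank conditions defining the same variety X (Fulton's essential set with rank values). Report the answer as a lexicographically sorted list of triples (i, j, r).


Recovering R(i,j) via the rank-extension bound from the 12 conditions:

  1 1 1 1 1 1 1 1 1 1 1 1
  1 1 1 1 2 2 2 2 2 2 2 2
  1 1 1 1 2 2 2 2 2 2 2 3
  1 1 1 1 2 2 2 2 2 3 3 4
  1 1 2 2 3 3 3 3 3 4 4 5
  1 1 2 2 3 3 3 3 4 5 5 6
  1 1 2 3 4 4 4 4 5 6 6 7
  1 1 2 3 4 5 5 5 6 7 7 8
  1 2 3 4 5 6 6 6 7 8 8 9
  1 2 3 4 5 6 6 6 7 8 9 10
  1 2 3 4 5 6 7 7 8 9 10 11
  1 2 3 4 5 6 7 8 9 10 11 12

second differences of R give the permutation w = (1, 5, 12, 10, 3, 9, 4, 6, 2, 11, 7, 8).

Fulton essential set (7 of the 29 Rothe cells):

[(3, 11, 2), (4, 4, 1), (4, 9, 2), (6, 4, 2), (6, 8, 3), (8, 2, 1), (10, 8, 6)]


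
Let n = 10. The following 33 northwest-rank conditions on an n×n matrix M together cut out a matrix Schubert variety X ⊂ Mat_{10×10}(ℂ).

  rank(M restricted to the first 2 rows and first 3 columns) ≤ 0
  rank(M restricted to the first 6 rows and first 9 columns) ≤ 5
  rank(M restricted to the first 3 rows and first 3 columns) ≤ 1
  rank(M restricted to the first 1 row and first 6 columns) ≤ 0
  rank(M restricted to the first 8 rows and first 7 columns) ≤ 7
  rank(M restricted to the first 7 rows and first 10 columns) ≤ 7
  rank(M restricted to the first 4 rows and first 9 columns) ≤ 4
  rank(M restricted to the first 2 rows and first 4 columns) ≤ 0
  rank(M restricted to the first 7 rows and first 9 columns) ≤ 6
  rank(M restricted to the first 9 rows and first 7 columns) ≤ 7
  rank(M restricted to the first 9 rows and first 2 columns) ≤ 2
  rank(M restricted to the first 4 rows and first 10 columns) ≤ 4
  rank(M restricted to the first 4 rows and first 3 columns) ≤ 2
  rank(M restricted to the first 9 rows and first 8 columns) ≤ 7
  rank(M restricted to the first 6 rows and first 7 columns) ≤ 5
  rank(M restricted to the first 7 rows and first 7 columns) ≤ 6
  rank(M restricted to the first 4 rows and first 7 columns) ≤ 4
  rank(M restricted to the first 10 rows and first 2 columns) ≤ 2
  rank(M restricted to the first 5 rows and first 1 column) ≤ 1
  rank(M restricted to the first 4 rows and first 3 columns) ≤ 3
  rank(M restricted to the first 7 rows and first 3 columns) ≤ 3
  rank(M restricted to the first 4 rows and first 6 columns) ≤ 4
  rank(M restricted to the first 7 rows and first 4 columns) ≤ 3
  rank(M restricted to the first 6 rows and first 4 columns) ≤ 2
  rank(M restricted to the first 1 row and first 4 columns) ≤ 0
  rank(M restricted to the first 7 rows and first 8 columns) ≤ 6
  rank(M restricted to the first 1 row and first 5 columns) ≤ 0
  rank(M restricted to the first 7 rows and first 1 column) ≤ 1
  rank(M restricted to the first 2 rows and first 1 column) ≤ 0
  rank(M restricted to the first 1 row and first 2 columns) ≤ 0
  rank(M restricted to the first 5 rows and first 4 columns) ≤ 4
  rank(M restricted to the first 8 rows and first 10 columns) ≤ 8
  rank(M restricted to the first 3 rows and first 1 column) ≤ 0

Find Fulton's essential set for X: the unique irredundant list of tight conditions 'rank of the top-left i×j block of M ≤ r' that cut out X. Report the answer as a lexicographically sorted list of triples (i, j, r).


Recovering R(i,j) via the rank-extension bound from the 33 conditions:

  0  0  0  0  0  0  1  1  1  1
  0  0  0  0  1  1  2  2  2  2
  0  1  1  1  2  2  3  3  3  3
  1  2  2  2  3  3  4  4  4  4
  1  2  2  2  3  4  5  5  5  5
  1  2  2  2  3  4  5  5  5  6
  1  2  3  3  4  5  6  6  6  7
  1  2  3  4  5  6  7  7  7  8
  1  2  3  4  5  6  7  7  8  9
  1  2  3  4  5  6  7  8  9  10

so w = (7, 5, 2, 1, 6, 10, 3, 4, 9, 8).

ℓ(w)=18; the 6 essential cells (i,j,r):

[(1, 6, 0), (2, 4, 0), (3, 1, 0), (6, 4, 2), (6, 9, 5), (9, 8, 7)]


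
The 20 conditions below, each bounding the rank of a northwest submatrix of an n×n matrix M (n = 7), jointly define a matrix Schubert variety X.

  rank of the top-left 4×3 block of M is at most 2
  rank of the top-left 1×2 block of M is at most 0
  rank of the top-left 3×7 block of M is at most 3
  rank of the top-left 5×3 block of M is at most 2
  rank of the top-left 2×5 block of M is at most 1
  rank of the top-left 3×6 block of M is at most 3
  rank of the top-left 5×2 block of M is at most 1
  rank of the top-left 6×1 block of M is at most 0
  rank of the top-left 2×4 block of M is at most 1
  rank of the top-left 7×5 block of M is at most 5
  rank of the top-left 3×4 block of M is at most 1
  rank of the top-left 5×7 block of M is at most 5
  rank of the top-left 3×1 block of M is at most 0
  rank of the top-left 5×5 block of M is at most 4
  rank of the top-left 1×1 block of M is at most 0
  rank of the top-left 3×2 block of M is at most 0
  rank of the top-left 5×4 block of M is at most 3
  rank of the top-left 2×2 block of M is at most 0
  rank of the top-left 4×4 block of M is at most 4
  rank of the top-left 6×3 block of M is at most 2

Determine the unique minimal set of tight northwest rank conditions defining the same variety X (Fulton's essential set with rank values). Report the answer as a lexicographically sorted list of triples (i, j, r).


Computing R[i][j] = min implied NW-rank bound (n=7, 20 conditions):

  row 1: 0 0 1 1 1 1 1
  row 2: 0 0 1 1 1 2 2
  row 3: 0 0 1 1 2 3 3
  row 4: 0 1 2 2 3 4 4
  row 5: 0 1 2 3 4 5 5
  row 6: 0 1 2 3 4 5 6
  row 7: 1 2 3 4 5 6 7

reading off 1-entries of Δ²R: w = (3, 6, 5, 2, 4, 7, 1).

|D(w)|=12, |Ess(w)|=4:

[(2, 5, 1), (3, 2, 0), (3, 4, 1), (6, 1, 0)]


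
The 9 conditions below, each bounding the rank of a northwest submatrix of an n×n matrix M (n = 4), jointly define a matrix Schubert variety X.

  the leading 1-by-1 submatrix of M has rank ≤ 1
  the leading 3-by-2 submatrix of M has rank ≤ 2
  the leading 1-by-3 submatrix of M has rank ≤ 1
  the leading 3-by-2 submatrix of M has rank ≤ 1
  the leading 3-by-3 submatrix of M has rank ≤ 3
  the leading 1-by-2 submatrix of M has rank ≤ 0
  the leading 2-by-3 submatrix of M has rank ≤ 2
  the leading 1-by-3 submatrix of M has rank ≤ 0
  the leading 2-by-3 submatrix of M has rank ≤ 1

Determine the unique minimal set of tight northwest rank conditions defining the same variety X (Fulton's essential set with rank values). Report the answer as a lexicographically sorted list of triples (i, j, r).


Reconstructing r_w from the 9 given conditions:

  R[1]: 0 | 0 | 0 | 1
  R[2]: 1 | 1 | 1 | 2
  R[3]: 1 | 1 | 2 | 3
  R[4]: 1 | 2 | 3 | 4

giving w = (4, 1, 3, 2) via Δ²R.

|D(w)|=4, |Ess(w)|=2:

[(1, 3, 0), (3, 2, 1)]


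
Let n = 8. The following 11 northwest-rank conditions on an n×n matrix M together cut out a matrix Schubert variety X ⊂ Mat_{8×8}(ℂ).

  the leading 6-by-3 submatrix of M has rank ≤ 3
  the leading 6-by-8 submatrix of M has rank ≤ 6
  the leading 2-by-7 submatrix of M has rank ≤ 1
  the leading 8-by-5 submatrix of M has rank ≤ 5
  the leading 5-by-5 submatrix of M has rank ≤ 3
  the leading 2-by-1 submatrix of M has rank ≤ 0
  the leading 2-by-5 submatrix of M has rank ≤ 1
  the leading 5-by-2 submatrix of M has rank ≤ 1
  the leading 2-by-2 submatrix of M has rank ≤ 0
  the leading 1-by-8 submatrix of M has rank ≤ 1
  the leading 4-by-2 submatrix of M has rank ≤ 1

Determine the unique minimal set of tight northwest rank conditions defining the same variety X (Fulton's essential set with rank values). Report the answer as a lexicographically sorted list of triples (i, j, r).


Propagating the 11 rank bounds to every northwest block:

  row 1: 0 0 1 1 1 1 1 1
  row 2: 0 0 1 1 1 1 1 2
  row 3: 1 1 2 2 2 2 2 3
  row 4: 1 1 2 3 3 3 3 4
  row 5: 1 1 2 3 3 4 4 5
  row 6: 1 2 3 4 4 5 5 6
  row 7: 1 2 3 4 5 6 6 7
  row 8: 1 2 3 4 5 6 7 8

giving w = (3, 8, 1, 4, 6, 2, 5, 7) via Δ²R.

ℓ(w)=11; the 4 essential cells (i,j,r):

[(2, 2, 0), (2, 7, 1), (5, 2, 1), (5, 5, 3)]


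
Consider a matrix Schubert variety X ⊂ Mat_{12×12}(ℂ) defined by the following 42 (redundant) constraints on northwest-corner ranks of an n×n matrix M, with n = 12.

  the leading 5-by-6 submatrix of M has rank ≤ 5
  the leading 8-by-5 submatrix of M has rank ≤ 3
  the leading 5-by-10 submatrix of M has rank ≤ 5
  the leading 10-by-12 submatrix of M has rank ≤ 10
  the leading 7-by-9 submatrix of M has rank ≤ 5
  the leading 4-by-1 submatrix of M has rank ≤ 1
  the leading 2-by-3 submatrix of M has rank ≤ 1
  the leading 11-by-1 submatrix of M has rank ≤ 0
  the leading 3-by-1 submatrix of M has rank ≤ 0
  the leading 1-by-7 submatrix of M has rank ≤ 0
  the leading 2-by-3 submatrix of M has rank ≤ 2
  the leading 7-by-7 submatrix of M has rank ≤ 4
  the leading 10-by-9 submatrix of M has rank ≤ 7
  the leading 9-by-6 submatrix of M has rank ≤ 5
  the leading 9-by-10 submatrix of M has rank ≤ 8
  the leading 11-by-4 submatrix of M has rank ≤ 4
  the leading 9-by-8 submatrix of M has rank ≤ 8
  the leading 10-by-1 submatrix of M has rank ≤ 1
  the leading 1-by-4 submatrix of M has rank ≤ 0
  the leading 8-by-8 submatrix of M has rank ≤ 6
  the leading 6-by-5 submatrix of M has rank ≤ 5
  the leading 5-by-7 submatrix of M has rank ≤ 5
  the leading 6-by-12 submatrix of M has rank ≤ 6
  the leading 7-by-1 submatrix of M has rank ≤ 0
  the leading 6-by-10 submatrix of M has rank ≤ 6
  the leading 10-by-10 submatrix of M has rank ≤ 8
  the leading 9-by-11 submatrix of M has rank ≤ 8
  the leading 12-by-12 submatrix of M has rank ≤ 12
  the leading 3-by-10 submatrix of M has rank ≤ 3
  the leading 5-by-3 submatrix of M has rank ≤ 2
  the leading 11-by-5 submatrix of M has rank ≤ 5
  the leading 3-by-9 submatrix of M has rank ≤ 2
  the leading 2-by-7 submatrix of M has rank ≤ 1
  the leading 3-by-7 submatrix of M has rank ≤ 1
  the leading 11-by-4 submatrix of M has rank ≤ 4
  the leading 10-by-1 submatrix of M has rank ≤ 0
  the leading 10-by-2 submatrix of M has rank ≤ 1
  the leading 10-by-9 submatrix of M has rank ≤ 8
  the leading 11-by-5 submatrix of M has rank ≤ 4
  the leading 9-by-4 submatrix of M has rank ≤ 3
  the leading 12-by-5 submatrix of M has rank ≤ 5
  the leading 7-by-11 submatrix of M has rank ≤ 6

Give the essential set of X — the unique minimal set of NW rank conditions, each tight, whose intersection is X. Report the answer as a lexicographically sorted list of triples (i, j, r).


The tightest implied rank at each (i,j), from the 42 conditions:

  row 1: 0 0 0 0 0 0 0 1 1 1 1 1
  row 2: 0 1 1 1 1 1 1 2 2 2 2 2
  row 3: 0 1 1 1 1 1 1 2 2 3 3 3
  row 4: 0 1 2 2 2 2 2 3 3 4 4 4
  row 5: 0 1 2 3 3 3 3 4 4 5 5 5
  row 6: 0 1 2 3 3 4 4 5 5 6 6 6
  row 7: 0 1 2 3 3 4 4 5 5 6 6 7
  row 8: 0 1 2 3 3 4 5 6 6 7 7 8
  row 9: 0 1 2 3 4 5 6 7 7 8 8 9
  row 10: 0 1 2 3 4 5 6 7 7 8 9 10
  row 11: 0 1 2 3 4 5 6 7 8 9 10 11
  row 12: 1 2 3 4 5 6 7 8 9 10 11 12

hence w(1..12) = (8, 2, 10, 3, 4, 6, 12, 7, 5, 11, 9, 1).

Rothe diagram D(w) (30 cells), 9 SE-corners (essential conditions):

[(1, 7, 0), (3, 7, 1), (3, 9, 2), (7, 7, 4), (7, 9, 5), (7, 11, 6), (8, 5, 3), (10, 9, 7), (11, 1, 0)]


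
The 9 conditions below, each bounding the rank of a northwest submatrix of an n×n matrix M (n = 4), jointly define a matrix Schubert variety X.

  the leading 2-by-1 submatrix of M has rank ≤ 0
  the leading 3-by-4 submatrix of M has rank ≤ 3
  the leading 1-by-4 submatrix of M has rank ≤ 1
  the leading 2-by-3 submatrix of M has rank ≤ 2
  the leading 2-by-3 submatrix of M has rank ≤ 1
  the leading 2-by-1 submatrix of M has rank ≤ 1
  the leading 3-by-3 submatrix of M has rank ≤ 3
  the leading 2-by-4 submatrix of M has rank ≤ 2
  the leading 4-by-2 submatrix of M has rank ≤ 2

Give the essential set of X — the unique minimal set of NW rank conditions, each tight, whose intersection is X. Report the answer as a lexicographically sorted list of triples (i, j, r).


Reconstructing r_w from the 9 given conditions:

  R[1]: 0 1 1 1
  R[2]: 0 1 1 2
  R[3]: 1 2 2 3
  R[4]: 1 2 3 4

reading off 1-entries of Δ²R: w = (2, 4, 1, 3).

ℓ(w)=3; the 2 essential cells (i,j,r):

[(2, 1, 0), (2, 3, 1)]


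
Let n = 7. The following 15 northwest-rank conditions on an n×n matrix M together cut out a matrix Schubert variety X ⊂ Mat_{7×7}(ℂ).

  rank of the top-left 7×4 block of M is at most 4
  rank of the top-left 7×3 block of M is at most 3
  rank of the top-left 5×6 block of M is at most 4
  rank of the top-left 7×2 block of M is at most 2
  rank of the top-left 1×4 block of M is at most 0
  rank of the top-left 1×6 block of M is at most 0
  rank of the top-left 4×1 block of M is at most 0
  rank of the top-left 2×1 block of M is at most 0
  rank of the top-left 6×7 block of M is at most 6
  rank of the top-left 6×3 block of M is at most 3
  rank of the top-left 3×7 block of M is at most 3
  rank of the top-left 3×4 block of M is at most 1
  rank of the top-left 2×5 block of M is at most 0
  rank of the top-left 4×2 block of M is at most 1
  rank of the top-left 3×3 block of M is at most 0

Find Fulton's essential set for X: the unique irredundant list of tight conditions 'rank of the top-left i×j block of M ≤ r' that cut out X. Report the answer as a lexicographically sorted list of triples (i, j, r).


Computing R[i][j] = min implied NW-rank bound (n=7, 15 conditions):

  R[1]: 0  0  0  0  0  0  1
  R[2]: 0  0  0  0  0  1  2
  R[3]: 0  0  0  1  1  2  3
  R[4]: 0  1  1  2  2  3  4
  R[5]: 1  2  2  3  3  4  5
  R[6]: 1  2  3  4  4  5  6
  R[7]: 1  2  3  4  5  6  7

so w = (7, 6, 4, 2, 1, 3, 5).

Fulton essential set (4 of the 15 Rothe cells):

[(1, 6, 0), (2, 5, 0), (3, 3, 0), (4, 1, 0)]


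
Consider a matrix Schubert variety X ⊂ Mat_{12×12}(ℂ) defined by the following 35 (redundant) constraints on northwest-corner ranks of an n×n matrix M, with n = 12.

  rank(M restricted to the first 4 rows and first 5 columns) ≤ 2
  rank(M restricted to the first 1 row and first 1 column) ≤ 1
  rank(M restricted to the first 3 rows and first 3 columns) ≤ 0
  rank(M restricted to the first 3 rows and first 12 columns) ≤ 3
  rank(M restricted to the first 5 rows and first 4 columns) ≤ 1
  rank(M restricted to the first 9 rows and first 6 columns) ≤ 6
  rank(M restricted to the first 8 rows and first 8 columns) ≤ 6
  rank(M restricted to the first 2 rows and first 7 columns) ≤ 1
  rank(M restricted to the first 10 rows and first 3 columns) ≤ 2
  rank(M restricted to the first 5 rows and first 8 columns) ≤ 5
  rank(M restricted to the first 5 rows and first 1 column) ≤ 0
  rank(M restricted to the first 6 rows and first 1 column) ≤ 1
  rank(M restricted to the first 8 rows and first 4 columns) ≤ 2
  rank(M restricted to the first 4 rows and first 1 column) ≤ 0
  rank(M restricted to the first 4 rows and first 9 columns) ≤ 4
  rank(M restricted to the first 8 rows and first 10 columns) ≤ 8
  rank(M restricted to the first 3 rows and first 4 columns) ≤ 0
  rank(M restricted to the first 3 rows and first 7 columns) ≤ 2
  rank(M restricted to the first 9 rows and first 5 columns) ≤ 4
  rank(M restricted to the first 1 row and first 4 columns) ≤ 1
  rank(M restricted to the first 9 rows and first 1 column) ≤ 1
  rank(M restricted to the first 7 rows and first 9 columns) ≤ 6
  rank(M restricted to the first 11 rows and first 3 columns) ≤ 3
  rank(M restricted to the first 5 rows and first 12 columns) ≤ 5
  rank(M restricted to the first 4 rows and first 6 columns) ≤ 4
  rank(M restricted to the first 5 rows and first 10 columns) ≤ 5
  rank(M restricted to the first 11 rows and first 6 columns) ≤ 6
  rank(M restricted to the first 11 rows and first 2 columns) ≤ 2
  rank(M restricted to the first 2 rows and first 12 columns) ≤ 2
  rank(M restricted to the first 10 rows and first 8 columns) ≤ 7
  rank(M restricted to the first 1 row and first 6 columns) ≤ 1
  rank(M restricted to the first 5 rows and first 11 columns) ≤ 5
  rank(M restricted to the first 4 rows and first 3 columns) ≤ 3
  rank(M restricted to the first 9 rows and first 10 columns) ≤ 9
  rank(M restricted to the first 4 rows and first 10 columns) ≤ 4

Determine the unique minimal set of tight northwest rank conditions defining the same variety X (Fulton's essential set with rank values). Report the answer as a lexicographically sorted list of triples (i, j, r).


Propagating the 35 rank bounds to every northwest block:

  0, 0, 0, 0, 1, 1, 1, 1, 1, 1, 1, 1
  0, 0, 0, 0, 1, 1, 1, 2, 2, 2, 2, 2
  0, 0, 0, 0, 1, 2, 2, 3, 3, 3, 3, 3
  0, 1, 1, 1, 2, 3, 3, 4, 4, 4, 4, 4
  0, 1, 1, 1, 2, 3, 4, 5, 5, 5, 5, 5
  1, 2, 2, 2, 3, 4, 5, 6, 6, 6, 6, 6
  1, 2, 2, 2, 3, 4, 5, 6, 6, 7, 7, 7
  1, 2, 2, 2, 3, 4, 5, 6, 7, 8, 8, 8
  1, 2, 2, 3, 4, 5, 6, 7, 8, 9, 9, 9
  1, 2, 2, 3, 4, 5, 6, 7, 8, 9, 10, 10
  1, 2, 3, 4, 5, 6, 7, 8, 9, 10, 11, 11
  1, 2, 3, 4, 5, 6, 7, 8, 9, 10, 11, 12

the unique w with this rank table is (5, 8, 6, 2, 7, 1, 10, 9, 4, 11, 3, 12).

ℓ(w)=25; the 7 essential cells (i,j,r):

[(2, 7, 1), (3, 4, 0), (5, 1, 0), (5, 4, 1), (7, 9, 6), (8, 4, 2), (10, 3, 2)]


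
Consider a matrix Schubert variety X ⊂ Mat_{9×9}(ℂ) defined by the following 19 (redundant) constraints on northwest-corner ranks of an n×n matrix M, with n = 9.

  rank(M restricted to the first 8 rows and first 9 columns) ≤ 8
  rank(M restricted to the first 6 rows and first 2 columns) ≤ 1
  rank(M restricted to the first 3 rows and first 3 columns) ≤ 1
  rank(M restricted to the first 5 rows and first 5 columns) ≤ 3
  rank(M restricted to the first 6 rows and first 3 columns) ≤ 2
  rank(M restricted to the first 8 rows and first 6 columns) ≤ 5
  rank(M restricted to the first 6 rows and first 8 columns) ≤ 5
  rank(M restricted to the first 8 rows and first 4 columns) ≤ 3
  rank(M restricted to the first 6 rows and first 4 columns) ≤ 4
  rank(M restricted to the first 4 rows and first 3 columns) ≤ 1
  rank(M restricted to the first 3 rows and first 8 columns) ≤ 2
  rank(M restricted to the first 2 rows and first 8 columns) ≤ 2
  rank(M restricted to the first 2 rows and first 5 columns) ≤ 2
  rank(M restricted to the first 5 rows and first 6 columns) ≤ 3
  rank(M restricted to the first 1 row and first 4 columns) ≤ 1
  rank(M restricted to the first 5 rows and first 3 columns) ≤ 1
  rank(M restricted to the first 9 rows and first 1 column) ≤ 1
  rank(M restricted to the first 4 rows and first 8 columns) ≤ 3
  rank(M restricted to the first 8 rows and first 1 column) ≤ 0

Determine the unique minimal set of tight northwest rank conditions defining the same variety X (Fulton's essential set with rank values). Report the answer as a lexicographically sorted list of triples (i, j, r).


Reconstructing r_w from the 19 given conditions:

  row 1: 0  1  1  1  1  1  1  1  1
  row 2: 0  1  1  2  2  2  2  2  2
  row 3: 0  1  1  2  2  2  2  2  3
  row 4: 0  1  1  2  3  3  3  3  4
  row 5: 0  1  1  2  3  3  4  4  5
  row 6: 0  1  2  3  4  4  5  5  6
  row 7: 0  1  2  3  4  5  6  6  7
  row 8: 0  1  2  3  4  5  6  7  8
  row 9: 1  2  3  4  5  6  7  8  9

the unique w with this rank table is (2, 4, 9, 5, 7, 3, 6, 8, 1).

|D(w)|=17, |Ess(w)|=4:

[(3, 8, 2), (5, 3, 1), (5, 6, 3), (8, 1, 0)]


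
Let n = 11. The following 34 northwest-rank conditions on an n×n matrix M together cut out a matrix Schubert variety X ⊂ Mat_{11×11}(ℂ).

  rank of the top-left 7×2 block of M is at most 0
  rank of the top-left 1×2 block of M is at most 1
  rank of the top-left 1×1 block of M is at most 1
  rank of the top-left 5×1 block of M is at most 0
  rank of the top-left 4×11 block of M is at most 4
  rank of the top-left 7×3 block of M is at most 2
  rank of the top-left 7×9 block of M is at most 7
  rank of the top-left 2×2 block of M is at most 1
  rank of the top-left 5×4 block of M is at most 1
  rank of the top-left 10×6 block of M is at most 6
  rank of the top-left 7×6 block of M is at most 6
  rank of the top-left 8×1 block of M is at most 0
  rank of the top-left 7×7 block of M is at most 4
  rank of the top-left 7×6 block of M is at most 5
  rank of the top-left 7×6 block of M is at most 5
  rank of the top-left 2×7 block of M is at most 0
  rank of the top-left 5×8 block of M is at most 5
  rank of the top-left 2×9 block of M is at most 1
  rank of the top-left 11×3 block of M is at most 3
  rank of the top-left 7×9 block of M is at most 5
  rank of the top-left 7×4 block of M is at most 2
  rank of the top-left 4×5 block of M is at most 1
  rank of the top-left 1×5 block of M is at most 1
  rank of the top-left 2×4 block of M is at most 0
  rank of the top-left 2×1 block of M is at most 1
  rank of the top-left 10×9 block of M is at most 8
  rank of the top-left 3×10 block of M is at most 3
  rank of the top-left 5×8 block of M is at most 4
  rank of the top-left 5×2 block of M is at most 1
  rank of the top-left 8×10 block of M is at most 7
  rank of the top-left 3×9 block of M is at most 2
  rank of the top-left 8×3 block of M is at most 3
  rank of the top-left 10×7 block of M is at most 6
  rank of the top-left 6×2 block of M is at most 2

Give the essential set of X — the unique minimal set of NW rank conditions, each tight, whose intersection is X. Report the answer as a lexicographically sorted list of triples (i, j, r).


Rank table r_w(11×11) implied by the 34 constraints:

  i=1: 0  0  0  0  0  0  0  1  1  1  1
  i=2: 0  0  0  0  0  0  0  1  1  2  2
  i=3: 0  0  1  1  1  1  1  2  2  3  3
  i=4: 0  0  1  1  1  2  2  3  3  4  4
  i=5: 0  0  1  1  2  3  3  4  4  5  5
  i=6: 0  0  1  2  3  4  4  5  5  6  6
  i=7: 0  0  1  2  3  4  4  5  5  6  7
  i=8: 0  1  2  3  4  5  5  6  6  7  8
  i=9: 1  2  3  4  5  6  6  7  7  8  9
  i=10: 1  2  3  4  5  6  6  7  8  9  10
  i=11: 1  2  3  4  5  6  7  8  9  10  11

the unique w with this rank table is (8, 10, 3, 6, 5, 4, 11, 2, 1, 9, 7).

Rothe diagram D(w) (32 cells), 9 SE-corners (essential conditions):

[(2, 7, 0), (2, 9, 1), (4, 5, 1), (5, 4, 1), (7, 2, 0), (7, 7, 4), (7, 9, 5), (8, 1, 0), (10, 7, 6)]


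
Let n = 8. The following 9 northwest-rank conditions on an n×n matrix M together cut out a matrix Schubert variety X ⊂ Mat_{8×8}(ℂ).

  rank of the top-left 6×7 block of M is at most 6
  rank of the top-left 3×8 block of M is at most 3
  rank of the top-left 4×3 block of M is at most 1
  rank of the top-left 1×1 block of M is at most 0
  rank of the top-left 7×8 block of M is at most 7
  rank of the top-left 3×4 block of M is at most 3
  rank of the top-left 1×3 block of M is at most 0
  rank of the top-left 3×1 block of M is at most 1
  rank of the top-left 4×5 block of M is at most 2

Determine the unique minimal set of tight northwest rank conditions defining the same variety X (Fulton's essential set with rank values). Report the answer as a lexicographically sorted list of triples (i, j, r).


Recovering R(i,j) via the rank-extension bound from the 9 conditions:

  R[1]: 0 0 0 1 1 1 1 1
  R[2]: 1 1 1 2 2 2 2 2
  R[3]: 1 1 1 2 2 3 3 3
  R[4]: 1 1 1 2 2 3 4 4
  R[5]: 1 2 2 3 3 4 5 5
  R[6]: 1 2 3 4 4 5 6 6
  R[7]: 1 2 3 4 5 6 7 7
  R[8]: 1 2 3 4 5 6 7 8

the unique w with this rank table is (4, 1, 6, 7, 2, 3, 5, 8).

ℓ(w)=9; the 3 essential cells (i,j,r):

[(1, 3, 0), (4, 3, 1), (4, 5, 2)]


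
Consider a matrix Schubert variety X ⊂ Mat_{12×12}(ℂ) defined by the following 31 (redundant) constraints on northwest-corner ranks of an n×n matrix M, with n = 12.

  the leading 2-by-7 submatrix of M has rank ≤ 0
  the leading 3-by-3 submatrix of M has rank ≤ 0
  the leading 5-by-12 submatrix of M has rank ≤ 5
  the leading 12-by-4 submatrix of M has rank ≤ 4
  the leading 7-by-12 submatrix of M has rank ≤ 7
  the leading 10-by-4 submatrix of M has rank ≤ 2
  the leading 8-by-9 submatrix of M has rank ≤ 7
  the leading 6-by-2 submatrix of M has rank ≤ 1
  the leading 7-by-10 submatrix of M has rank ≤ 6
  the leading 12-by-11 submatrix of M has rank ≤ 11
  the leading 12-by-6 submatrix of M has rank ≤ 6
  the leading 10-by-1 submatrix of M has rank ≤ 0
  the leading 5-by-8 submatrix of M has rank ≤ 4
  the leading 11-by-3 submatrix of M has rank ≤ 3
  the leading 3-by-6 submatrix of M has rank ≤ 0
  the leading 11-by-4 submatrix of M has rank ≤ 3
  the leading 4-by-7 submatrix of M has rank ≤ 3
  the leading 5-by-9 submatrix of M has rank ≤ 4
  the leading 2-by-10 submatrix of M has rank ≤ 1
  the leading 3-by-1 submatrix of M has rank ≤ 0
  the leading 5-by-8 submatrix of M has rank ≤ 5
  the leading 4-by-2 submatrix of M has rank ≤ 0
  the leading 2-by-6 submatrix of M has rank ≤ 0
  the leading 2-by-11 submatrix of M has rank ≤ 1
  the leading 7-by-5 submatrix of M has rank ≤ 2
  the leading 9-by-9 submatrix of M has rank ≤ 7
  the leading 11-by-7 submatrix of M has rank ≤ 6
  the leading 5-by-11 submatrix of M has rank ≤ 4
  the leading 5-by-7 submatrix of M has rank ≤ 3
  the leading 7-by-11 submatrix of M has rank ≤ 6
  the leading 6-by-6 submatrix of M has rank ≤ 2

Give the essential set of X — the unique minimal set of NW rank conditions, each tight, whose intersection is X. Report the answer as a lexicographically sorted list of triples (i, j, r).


The tightest implied rank at each (i,j), from the 31 conditions:

  R[1]: 0, 0, 0, 0, 0, 0, 0, 1, 1, 1, 1, 1
  R[2]: 0, 0, 0, 0, 0, 0, 0, 1, 1, 1, 1, 2
  R[3]: 0, 0, 0, 0, 0, 0, 1, 2, 2, 2, 2, 3
  R[4]: 0, 0, 1, 1, 1, 1, 2, 3, 3, 3, 3, 4
  R[5]: 0, 1, 2, 2, 2, 2, 3, 4, 4, 4, 4, 5
  R[6]: 0, 1, 2, 2, 2, 2, 3, 4, 5, 5, 5, 6
  R[7]: 0, 1, 2, 2, 2, 3, 4, 5, 6, 6, 6, 7
  R[8]: 0, 1, 2, 2, 3, 4, 5, 6, 7, 7, 7, 8
  R[9]: 0, 1, 2, 2, 3, 4, 5, 6, 7, 8, 8, 9
  R[10]: 0, 1, 2, 2, 3, 4, 5, 6, 7, 8, 9, 10
  R[11]: 1, 2, 3, 3, 4, 5, 6, 7, 8, 9, 10, 11
  R[12]: 1, 2, 3, 4, 5, 6, 7, 8, 9, 10, 11, 12

reading off 1-entries of Δ²R: w = (8, 12, 7, 3, 2, 9, 6, 5, 10, 11, 1, 4).

8 SE-corners of the 39-cell Rothe diagram give Ess(w):

[(2, 7, 0), (2, 11, 1), (3, 6, 0), (4, 2, 0), (6, 6, 2), (7, 5, 2), (10, 1, 0), (10, 4, 2)]


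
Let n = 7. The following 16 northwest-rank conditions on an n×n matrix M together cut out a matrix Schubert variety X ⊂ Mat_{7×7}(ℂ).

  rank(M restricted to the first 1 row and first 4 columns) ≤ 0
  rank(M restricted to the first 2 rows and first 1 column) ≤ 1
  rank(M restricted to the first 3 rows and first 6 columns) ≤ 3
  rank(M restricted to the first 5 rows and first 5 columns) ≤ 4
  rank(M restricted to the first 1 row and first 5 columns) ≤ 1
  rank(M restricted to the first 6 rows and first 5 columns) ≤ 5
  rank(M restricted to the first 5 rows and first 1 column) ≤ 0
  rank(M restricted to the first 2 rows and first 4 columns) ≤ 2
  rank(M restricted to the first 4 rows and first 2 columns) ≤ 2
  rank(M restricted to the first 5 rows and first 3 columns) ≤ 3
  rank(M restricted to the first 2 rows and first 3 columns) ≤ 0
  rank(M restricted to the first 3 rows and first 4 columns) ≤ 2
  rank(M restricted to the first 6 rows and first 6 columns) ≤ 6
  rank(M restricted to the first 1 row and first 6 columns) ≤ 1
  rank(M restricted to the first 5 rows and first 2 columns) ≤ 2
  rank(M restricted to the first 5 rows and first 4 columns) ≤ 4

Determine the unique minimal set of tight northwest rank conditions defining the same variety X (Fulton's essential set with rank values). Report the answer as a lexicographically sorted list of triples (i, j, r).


Reconstructing r_w from the 16 given conditions:

  R[1]: 0 | 0 | 0 | 0 | 1 | 1 | 1
  R[2]: 0 | 0 | 0 | 1 | 2 | 2 | 2
  R[3]: 0 | 1 | 1 | 2 | 3 | 3 | 3
  R[4]: 0 | 1 | 2 | 3 | 4 | 4 | 4
  R[5]: 0 | 1 | 2 | 3 | 4 | 5 | 5
  R[6]: 1 | 2 | 3 | 4 | 5 | 6 | 6
  R[7]: 1 | 2 | 3 | 4 | 5 | 6 | 7

reading off 1-entries of Δ²R: w = (5, 4, 2, 3, 6, 1, 7).

3 SE-corners of the 10-cell Rothe diagram give Ess(w):

[(1, 4, 0), (2, 3, 0), (5, 1, 0)]
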